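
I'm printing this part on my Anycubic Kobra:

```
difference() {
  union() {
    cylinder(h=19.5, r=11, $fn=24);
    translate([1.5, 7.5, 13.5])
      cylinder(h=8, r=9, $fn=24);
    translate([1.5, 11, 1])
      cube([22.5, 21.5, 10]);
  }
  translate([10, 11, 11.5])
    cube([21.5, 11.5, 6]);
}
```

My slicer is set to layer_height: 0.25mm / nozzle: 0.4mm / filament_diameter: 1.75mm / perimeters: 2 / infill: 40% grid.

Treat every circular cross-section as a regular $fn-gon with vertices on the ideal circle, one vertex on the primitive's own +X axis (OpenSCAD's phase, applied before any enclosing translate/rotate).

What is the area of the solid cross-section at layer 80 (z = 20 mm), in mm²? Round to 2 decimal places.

251.57 mm²

At z = 20 mm: the cylinder is absent (z outside [0, 19.5]); the r=9 cylinder at (1.5, 7.5) contributes a regular 24-gon of circumradius 9 (area = (24/2)·9.000²·sin(360°/24) = 251.57 mm²); the cube at (1.5, 11) does not reach this height (z outside [1, 11]); Merging all regions: only the r=9 cylinder at (1.5, 7.5) is present, so the union is just that shape — area = 251.57 mm²; the cube at (10, 11) is absent (z outside [11.5, 17.5]); Subtracting the remaining from the first: none of the subtracted shapes is present at this height, so the result so far is unchanged — area = 251.57 mm². Overall, the cross-section is a single solid region. Net area = 251.57 mm².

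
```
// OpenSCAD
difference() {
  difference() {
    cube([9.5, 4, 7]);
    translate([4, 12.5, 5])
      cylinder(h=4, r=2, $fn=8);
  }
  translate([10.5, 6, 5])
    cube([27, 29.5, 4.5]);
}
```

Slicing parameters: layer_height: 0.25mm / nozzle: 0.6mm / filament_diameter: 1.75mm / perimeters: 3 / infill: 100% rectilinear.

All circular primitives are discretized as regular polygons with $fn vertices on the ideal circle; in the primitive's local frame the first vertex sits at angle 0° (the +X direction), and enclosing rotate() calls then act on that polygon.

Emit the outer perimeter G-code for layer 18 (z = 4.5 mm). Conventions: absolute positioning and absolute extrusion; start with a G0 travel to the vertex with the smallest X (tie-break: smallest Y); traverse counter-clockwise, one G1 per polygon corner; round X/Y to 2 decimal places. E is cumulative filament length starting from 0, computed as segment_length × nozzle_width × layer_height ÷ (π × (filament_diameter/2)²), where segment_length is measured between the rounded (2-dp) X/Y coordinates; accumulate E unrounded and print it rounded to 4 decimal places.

G0 X0.00 Y0.00 Z4.50
G1 X9.50 Y0.00 E0.5924
G1 X9.50 Y4.00 E0.8419
G1 X0.00 Y4.00 E1.4343
G1 X0.00 Y0.00 E1.6838

At z = 4.5 mm: the cube (footprint 9.5×4) is included at this height; the cylinder at (4, 12.5) is not intersected at this z (z outside [5, 9]); Taking the first minus the rest: none of the subtracted shapes is present at this height, so the 9.5×4 cube is unchanged — 1 connected region; the cube at (10.5, 6) does not reach this height (z outside [5, 9.5]); Subtracting the remaining from the first: none of the subtracted shapes is present at this height, so the result so far is unchanged — 1 connected region. The outline is a single polygon with 4 vertices. Extrusion per mm of travel: 0.6 × 0.25 / (π × 0.875²) = 0.062363. Accumulating E over each segment gives final E = 1.6838.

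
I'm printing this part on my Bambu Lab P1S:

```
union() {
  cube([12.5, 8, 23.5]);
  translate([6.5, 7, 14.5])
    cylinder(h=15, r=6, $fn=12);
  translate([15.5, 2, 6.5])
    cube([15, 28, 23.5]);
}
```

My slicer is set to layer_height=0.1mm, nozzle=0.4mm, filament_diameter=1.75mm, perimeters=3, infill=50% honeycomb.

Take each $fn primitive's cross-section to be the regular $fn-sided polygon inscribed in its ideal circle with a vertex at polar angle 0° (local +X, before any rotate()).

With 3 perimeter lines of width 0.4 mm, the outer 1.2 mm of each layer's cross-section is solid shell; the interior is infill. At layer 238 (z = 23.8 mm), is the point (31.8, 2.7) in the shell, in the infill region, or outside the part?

At z = 23.8 mm: the cube does not reach this height (z outside [0, 23.5]); the r=6 cylinder at (6.5, 7) gives a regular 12-gon of circumradius 6 (constant along its height); the 15×28 cube at (15.5, 2) contributes its full rectangle; Combining (union): the 2 present regions are separate (no shared area or edge), so areas and boundary lengths simply add and each stays a separate island — 2 connected regions. Overall, the cross-section has 2 separate islands. The nearest boundary edge runs (30.50, 30.00)→(30.50, 2.00); distance from the point to it = 1.30 mm. The point is not inside any of the regions above, so it lies outside the cross-section (1.30 mm from the nearest boundary).

outside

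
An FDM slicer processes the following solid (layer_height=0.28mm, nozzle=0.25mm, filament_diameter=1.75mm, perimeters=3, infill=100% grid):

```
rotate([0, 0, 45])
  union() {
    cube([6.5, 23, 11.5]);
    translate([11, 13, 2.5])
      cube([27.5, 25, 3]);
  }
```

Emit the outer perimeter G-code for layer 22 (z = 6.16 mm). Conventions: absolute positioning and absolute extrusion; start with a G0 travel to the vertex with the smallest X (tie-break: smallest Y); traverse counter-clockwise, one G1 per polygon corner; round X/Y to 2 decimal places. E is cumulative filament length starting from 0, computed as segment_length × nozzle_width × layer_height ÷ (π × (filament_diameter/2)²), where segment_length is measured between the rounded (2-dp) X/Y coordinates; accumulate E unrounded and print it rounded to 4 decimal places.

At z = 6.16 mm: the cube (footprint 6.5×23) is included at this height; the cube at (11, 13) is absent (z outside [2.5, 5.5]); Combining (union): only the 6.5×23 cube is present, so the union is just that shape — 1 connected region; (whole slice rotated 45° about Z — lengths, areas and connectivity unchanged). The outline is a single polygon with 4 vertices. Extrusion per mm of travel: 0.25 × 0.28 / (π × 0.875²) = 0.029103. Accumulating E over each segment gives final E = 1.7171.

G0 X-16.26 Y16.26 Z6.16
G1 X0.00 Y0.00 E0.6692
G1 X4.60 Y4.60 E0.8585
G1 X-11.67 Y20.86 E1.5280
G1 X-16.26 Y16.26 E1.7171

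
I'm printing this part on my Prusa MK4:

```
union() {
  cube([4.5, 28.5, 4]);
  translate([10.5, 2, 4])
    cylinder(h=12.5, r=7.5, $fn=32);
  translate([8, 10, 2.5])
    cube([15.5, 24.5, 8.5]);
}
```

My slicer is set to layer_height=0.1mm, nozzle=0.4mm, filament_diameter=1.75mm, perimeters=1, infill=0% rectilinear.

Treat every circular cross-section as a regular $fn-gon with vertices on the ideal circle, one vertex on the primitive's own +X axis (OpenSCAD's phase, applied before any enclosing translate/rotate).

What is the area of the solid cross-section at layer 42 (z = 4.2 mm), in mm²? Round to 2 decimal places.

555.33 mm²

At z = 4.2 mm: the cube is absent (z outside [0, 4]); the cylinder at (10.5, 2): section is a regular 32-gon, circumradius r=7.5 (area = (32/2)·7.500²·sin(360°/32) = 175.58 mm²); the 15.5×24.5 cube at (8, 10) contributes its full rectangle (area 379.75 mm²); Combining (union): the 2 present regions are separate (no shared area or edge), so areas and boundary lengths simply add and each stays a separate island — area = 555.33 mm². Overall, the cross-section has 2 separate islands. Net area = 555.33 mm².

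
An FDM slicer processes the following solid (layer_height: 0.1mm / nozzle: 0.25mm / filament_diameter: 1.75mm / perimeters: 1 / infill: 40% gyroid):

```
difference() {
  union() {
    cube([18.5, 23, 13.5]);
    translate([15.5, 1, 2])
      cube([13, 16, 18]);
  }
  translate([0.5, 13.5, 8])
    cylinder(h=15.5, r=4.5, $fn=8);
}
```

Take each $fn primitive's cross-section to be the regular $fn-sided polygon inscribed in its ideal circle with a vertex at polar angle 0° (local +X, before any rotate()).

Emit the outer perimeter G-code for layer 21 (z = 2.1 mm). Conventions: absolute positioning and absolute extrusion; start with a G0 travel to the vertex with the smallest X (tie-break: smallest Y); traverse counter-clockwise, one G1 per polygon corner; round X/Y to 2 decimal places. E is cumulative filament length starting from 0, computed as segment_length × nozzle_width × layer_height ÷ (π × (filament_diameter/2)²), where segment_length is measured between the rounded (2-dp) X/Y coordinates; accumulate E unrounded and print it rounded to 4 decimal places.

G0 X0.00 Y0.00 Z2.10
G1 X18.50 Y0.00 E0.1923
G1 X18.50 Y1.00 E0.2027
G1 X28.50 Y1.00 E0.3066
G1 X28.50 Y17.00 E0.4729
G1 X18.50 Y17.00 E0.5769
G1 X18.50 Y23.00 E0.6392
G1 X0.00 Y23.00 E0.8315
G1 X0.00 Y0.00 E1.0706

At z = 2.1 mm: the 18.5×23 cube contributes its full rectangle; the cube at (15.5, 1) is present — its section is the full 13×16 rectangle; Merging all regions: the regions partially overlap (shared area 48.00 mm²), so overlapping operands fuse into one piece — 1 connected region; the cylinder at (0.5, 13.5) does not reach this height (z outside [8, 23.5]); Taking the first minus the rest: none of the subtracted shapes is present at this height, so the result so far is unchanged — 1 connected region. The outline is a single polygon with 8 vertices. Extrusion per mm of travel: 0.25 × 0.1 / (π × 0.875²) = 0.010394. Accumulating E over each segment gives final E = 1.0706.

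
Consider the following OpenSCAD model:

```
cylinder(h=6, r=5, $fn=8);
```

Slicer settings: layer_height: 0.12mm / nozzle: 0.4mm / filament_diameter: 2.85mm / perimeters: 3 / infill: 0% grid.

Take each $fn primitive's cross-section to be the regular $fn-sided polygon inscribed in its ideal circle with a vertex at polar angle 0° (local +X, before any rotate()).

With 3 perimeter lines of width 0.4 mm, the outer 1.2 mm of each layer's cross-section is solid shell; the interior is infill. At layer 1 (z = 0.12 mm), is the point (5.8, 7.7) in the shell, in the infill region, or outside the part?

At z = 0.12 mm: the r=5 cylinder gives a regular 8-gon of circumradius 5 (constant along its height). Overall, the cross-section is a single solid region. The nearest boundary edge runs (5.00, 0.00)→(3.54, 3.54); distance from the point to it = 4.74 mm. The point is not inside any of the regions above, so it lies outside the cross-section (4.74 mm from the nearest boundary).

outside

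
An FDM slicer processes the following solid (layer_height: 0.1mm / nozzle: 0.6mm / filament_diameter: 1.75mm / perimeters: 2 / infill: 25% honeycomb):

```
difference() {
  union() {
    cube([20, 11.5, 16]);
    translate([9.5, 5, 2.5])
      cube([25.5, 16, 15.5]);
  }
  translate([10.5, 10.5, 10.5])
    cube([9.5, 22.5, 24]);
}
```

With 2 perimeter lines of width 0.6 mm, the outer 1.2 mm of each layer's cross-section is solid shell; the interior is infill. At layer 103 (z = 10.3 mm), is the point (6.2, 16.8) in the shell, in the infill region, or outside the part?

outside

At z = 10.3 mm: the cube (footprint 20×11.5) is included at this height; the cube at (9.5, 5) (footprint 25.5×16) is included at this height; Merging all regions: the regions partially overlap (shared area 68.25 mm²), so overlapping operands fuse into one piece — 1 connected region; the cube at (10.5, 10.5) is absent (z outside [10.5, 34.5]); After the difference (first − rest): none of the subtracted shapes is present at this height, so that combined region is unchanged — 1 connected region. Overall, the cross-section is a single solid region. The nearest boundary edge runs (9.50, 11.50)→(9.50, 21.00); distance from the point to it = 3.30 mm. The point is not inside any of the regions above, so it lies outside the cross-section (3.30 mm from the nearest boundary).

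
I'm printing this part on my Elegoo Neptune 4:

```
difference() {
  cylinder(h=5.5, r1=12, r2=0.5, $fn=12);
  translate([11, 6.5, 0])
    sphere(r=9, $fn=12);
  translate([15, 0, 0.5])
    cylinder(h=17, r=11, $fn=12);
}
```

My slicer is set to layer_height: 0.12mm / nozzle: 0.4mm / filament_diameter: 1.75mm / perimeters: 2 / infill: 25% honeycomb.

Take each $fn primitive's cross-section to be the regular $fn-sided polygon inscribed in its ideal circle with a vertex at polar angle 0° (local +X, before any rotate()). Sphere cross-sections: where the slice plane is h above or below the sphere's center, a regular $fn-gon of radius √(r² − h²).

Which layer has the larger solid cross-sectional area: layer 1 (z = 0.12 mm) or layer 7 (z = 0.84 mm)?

layer 1 (z = 0.12 mm)

Layer 1 (z = 0.12): the cone contributes a regular 12-gon of circumradius 11.749 (interpolated between r1=12 and r2=0.5 at t=0.022) (area = (12/2)·11.749²·sin(360°/12) = 414.12 mm²); the r=9 sphere at (11, 6.5) contributes a regular 12-gon of circumradius √(9²−0.12²) = 8.999 (area = (12/2)·8.999²·sin(360°/12) = 242.96 mm²); the cylinder at (15, 0) does not reach this height (z outside [0.5, 17.5]); Subtracting the remaining from the first: starting from the cone (414.12 mm²), the r=9 sphere at (11, 6.5) partially overlaps it — only the 81.06 mm² overlap (of its 242.96 mm²) is removed, clipping the outline — area = 333.06 mm². So its area = 333.06 mm². Layer 7 (z = 0.84): the cone contributes a regular 12-gon of circumradius 10.244 (interpolated between r1=12 and r2=0.5 at t=0.153) (area = (12/2)·10.244²·sin(360°/12) = 314.80 mm²); the sphere at (11, 6.5): section is a regular 12-gon, circumradius = √(r²−h²) = √(9²−0.84²) = 8.961 (area = (12/2)·8.961²·sin(360°/12) = 240.88 mm²); the r=11 cylinder at (15, 0) gives a regular 12-gon of circumradius 11 (constant along its height) (area = (12/2)·11.000²·sin(360°/12) = 363.00 mm²); Subtracting the remaining from the first: starting from the cone (314.80 mm²), the r=9 sphere at (11, 6.5) partially overlaps it — only the 56.64 mm² overlap (of its 240.88 mm²) is removed, clipping the outline; the r=11 cylinder at (15, 0) partially overlaps it — only the 22.38 mm² overlap (of its 363.00 mm²) is removed, clipping the outline — area = 235.77 mm². So its area = 235.77 mm². Layer 1 is larger (333.06 vs 235.77 mm²).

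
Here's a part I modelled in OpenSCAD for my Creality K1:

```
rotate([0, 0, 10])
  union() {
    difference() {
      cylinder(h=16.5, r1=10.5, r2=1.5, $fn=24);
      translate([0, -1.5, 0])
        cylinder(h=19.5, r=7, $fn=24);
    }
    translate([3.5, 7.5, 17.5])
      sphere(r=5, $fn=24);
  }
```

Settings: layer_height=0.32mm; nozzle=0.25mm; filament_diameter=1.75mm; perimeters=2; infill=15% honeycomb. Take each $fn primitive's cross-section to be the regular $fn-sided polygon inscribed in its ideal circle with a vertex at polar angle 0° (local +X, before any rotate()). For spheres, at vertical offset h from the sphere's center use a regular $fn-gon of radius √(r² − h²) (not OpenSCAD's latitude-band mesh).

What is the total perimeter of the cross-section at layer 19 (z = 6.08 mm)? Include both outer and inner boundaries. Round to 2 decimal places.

At z = 6.08 mm: the cone: at t=0.368 of its height the radius interpolates to r₁+(r₂−r₁)t = 7.184, giving a regular 24-gon of that circumradius (perimeter = 2·24·7.184·sin(180°/24) = 45.01 mm); the r=7 cylinder at (0, -1.5) contributes a regular 24-gon of circumradius 7 (perimeter = 2·24·7.000·sin(180°/24) = 43.86 mm); After the difference (first − rest): starting from the cone, the r=7 cylinder at (0, -1.5) partially overlaps it — only the 134.97 mm² overlap (of its 152.19 mm²) is removed, clipping the outline — boundary = 47.25 mm; the sphere at (3.5, 7.5) is absent (|z−center|=11.420 > r=5); Combining (union): only the result so far is present, so the union is just that shape — boundary = 47.25 mm; (rotated 10° about Z; rotation is an isometry so areas/perimeters/island counts are preserved). Overall, the cross-section is a single solid region. Total boundary length (outer) = 47.25 mm.

47.25 mm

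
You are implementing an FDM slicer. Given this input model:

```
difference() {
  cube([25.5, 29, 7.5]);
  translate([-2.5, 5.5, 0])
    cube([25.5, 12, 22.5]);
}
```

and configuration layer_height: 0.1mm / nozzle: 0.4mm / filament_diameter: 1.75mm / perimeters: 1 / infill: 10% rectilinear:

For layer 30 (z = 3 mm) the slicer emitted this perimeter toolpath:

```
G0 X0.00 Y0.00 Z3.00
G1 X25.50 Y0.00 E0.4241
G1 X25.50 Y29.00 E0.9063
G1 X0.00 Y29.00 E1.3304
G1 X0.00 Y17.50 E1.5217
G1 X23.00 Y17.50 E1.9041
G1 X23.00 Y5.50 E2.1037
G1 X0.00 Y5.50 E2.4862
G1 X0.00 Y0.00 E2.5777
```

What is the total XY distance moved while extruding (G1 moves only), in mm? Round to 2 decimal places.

Sum the Euclidean lengths of each G1 segment: total = 155.00 mm.

155.00 mm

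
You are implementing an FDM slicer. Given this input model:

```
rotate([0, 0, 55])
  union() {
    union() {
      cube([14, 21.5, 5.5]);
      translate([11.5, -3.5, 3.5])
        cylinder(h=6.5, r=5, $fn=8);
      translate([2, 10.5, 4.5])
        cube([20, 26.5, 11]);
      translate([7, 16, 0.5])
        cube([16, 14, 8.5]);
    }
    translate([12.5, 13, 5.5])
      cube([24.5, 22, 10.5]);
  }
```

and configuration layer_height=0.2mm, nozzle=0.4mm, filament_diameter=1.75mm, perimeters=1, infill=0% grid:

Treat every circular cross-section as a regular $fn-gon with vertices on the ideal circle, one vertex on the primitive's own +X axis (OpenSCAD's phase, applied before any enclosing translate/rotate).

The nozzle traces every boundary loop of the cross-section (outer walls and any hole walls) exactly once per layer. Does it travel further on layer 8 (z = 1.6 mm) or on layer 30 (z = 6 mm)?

layer 30 (z = 6 mm)

Layer 8 (z = 1.6): the cube is present — its section is the full 14×21.5 rectangle (perimeter 71.00 mm); the cylinder at (11.5, -3.5) is not intersected at this z (z outside [3.5, 10]); the cube at (2, 10.5) is not intersected at this z (z outside [4.5, 15.5]); the cube at (7, 16) (footprint 16×14) is included at this height (perimeter 60.00 mm); Merging all regions: the regions partially overlap (shared area 38.50 mm²), so the edge portions inside another operand are dropped and the merged outline is re-measured after clipping — boundary = 106.00 mm; the cube at (12.5, 13) is not intersected at this z (z outside [5.5, 16]); Taking the union: only that combined region is present, so the union is just that shape — boundary = 106.00 mm; (whole slice rotated 55° about Z — lengths, areas and connectivity unchanged). So its perimeter = 106.00 mm. Layer 30 (z = 6): the cube is not intersected at this z (z outside [0, 5.5]); the cylinder at (11.5, -3.5): section is a regular 8-gon, circumradius r=5 (perimeter = 2·8·5.000·sin(180°/8) = 30.61 mm); the cube at (2, 10.5) (footprint 20×26.5) is included at this height (perimeter 93.00 mm); the 16×14 cube at (7, 16) contributes its full rectangle (perimeter 60.00 mm); Taking the union: the regions partially overlap (shared area 210.00 mm²), so the edge portions inside another operand are dropped and the merged outline is re-measured after clipping — boundary = 125.61 mm; the cube at (12.5, 13) is present — its section is the full 24.5×22 rectangle (perimeter 93.00 mm); Combining (union): the regions partially overlap (shared area 223.00 mm²), so the edge portions inside another operand are dropped and the merged outline is re-measured after clipping — boundary = 153.61 mm; (whole slice rotated 55° about Z — lengths, areas and connectivity unchanged). So its perimeter = 153.61 mm. Layer 30 is larger (153.61 vs 106.00 mm).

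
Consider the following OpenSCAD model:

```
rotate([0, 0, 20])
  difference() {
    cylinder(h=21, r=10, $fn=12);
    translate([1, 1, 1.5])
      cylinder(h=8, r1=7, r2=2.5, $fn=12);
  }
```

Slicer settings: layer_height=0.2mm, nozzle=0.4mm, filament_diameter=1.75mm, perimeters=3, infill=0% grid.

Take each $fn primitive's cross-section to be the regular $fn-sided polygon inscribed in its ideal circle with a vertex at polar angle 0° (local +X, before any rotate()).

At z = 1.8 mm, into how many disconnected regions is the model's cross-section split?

At z = 1.8 mm: the r=10 cylinder contributes a regular 12-gon of circumradius 10; the cone at (1, 1) (r1=7→r2=2.5) has section circumradius 6.831 here — a regular 12-gon; Taking the first minus the rest: starting from the r=10 cylinder, the cone at (1, 1) lies wholly inside it (removes its full 140.00 mm² and its 42.43 mm outline becomes a hole wall) — 1 connected region with 1 hole; (rotated 20° about Z; rotation is an isometry so areas/perimeters/island counts are preserved). The result has 1 disconnected region.

1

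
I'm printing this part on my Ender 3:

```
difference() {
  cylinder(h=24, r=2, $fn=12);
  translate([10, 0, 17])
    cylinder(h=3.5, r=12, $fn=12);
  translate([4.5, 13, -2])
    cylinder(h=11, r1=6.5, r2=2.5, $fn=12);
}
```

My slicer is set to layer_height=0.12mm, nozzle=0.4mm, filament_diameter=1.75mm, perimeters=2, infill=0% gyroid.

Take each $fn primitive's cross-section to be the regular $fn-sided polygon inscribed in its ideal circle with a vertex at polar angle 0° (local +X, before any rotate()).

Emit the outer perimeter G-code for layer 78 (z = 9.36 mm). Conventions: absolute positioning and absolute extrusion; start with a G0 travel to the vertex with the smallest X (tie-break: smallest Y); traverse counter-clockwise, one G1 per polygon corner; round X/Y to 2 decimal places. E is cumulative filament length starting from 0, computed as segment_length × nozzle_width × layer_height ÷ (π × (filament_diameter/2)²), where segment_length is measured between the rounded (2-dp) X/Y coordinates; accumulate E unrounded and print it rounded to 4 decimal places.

G0 X-2.00 Y0.00 Z9.36
G1 X-1.73 Y-1.00 E0.0207
G1 X-1.00 Y-1.73 E0.0413
G1 X0.00 Y-2.00 E0.0619
G1 X1.00 Y-1.73 E0.0826
G1 X1.73 Y-1.00 E0.1032
G1 X2.00 Y0.00 E0.1239
G1 X1.73 Y1.00 E0.1446
G1 X1.00 Y1.73 E0.1652
G1 X0.00 Y2.00 E0.1858
G1 X-1.00 Y1.73 E0.2065
G1 X-1.73 Y1.00 E0.2271
G1 X-2.00 Y0.00 E0.2478

At z = 9.36 mm: the r=2 cylinder gives a regular 12-gon of circumradius 2 (constant along its height); the cylinder at (10, 0) does not reach this height (z outside [17, 20.5]); the cone at (4.5, 13) is absent (z outside [-2, 9]); Subtracting the remaining from the first: none of the subtracted shapes is present at this height, so the r=2 cylinder is unchanged — 1 connected region. The outline is a single polygon with 12 vertices. Extrusion per mm of travel: 0.4 × 0.12 / (π × 0.875²) = 0.019956. Accumulating E over each segment gives final E = 0.2478.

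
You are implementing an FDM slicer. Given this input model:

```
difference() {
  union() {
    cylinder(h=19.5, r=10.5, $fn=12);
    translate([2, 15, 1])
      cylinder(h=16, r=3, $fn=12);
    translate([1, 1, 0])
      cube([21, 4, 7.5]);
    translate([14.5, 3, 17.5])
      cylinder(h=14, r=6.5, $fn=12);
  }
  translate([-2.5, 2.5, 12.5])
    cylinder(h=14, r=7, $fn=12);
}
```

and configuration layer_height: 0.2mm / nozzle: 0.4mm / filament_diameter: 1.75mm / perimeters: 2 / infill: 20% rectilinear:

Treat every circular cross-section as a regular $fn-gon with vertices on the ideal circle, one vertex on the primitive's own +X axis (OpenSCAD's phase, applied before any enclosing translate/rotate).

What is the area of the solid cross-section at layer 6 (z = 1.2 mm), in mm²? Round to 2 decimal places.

406.97 mm²

At z = 1.2 mm: the r=10.5 cylinder gives a regular 12-gon of circumradius 10.5 (constant along its height) (area = (12/2)·10.500²·sin(360°/12) = 330.75 mm²); the cylinder at (2, 15): section is a regular 12-gon, circumradius r=3 (area = (12/2)·3.000²·sin(360°/12) = 27.00 mm²); the cube at (1, 1) (footprint 21×4) is included at this height (area 84.00 mm²); the cylinder at (14.5, 3) does not reach this height (z outside [17.5, 31.5]); Merging all regions: the regions partially overlap — summed areas 441.75 mm² minus the doubly-counted overlap 34.78 mm² gives 406.97 mm² — area = 406.97 mm²; the cylinder at (-2.5, 2.5) is not intersected at this z (z outside [12.5, 26.5]); Taking the first minus the rest: none of the subtracted shapes is present at this height, so the result so far is unchanged — area = 406.97 mm². Overall, the cross-section has 2 separate islands. Net area = 406.97 mm².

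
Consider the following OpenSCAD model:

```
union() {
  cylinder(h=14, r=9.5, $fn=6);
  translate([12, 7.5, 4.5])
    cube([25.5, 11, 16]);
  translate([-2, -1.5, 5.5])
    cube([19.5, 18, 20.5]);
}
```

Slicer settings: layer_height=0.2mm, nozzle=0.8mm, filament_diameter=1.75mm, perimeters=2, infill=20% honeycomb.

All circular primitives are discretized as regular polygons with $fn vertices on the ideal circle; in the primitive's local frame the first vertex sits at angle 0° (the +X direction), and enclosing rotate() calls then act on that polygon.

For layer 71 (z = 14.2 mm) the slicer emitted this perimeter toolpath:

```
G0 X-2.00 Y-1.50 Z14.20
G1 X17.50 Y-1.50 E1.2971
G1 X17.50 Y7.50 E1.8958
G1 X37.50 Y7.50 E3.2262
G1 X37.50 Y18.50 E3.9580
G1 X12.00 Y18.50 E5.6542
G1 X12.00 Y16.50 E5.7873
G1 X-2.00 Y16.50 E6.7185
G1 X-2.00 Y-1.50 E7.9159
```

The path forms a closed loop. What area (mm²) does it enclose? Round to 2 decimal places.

Apply the shoelace formula to the sequence of (X, Y) vertices; enclosed area = 582.00 mm².

582.00 mm²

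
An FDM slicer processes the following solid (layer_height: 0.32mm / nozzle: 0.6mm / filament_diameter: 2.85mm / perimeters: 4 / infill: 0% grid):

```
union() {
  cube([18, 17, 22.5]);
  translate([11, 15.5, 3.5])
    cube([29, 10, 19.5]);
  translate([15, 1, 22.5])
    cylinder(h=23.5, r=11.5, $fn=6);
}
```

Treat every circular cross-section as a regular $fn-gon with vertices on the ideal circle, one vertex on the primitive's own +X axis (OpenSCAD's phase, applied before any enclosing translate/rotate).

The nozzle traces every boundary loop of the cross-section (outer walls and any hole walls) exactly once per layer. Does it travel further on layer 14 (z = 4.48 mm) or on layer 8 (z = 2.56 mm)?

layer 14 (z = 4.48 mm)

Layer 14 (z = 4.48): the 18×17 cube contributes its full rectangle (perimeter 70.00 mm); the 29×10 cube at (11, 15.5) contributes its full rectangle (perimeter 78.00 mm); the cylinder at (15, 1) is absent (z outside [22.5, 46]); Merging all regions: the regions partially overlap (shared area 10.50 mm²), so the edge portions inside another operand are dropped and the merged outline is re-measured after clipping — boundary = 131.00 mm. So its perimeter = 131.00 mm. Layer 8 (z = 2.56): the cube is present — its section is the full 18×17 rectangle (perimeter 70.00 mm); the cube at (11, 15.5) is not intersected at this z (z outside [3.5, 23]); the cylinder at (15, 1) is not intersected at this z (z outside [22.5, 46]); Combining (union): only the 18×17 cube is present, so the union is just that shape — boundary = 70.00 mm. So its perimeter = 70.00 mm. Layer 14 is larger (131.00 vs 70.00 mm).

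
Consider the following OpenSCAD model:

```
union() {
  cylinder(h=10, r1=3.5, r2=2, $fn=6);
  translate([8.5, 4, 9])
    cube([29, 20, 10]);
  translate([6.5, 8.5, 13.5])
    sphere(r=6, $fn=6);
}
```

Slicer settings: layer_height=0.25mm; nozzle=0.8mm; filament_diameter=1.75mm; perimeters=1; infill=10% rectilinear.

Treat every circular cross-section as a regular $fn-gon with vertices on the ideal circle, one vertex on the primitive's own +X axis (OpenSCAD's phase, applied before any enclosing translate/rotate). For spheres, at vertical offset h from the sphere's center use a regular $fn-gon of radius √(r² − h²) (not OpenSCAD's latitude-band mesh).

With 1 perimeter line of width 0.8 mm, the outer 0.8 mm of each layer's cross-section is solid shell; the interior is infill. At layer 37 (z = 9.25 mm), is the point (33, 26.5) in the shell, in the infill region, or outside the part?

outside

At z = 9.25 mm: the cone (r1=3.5→r2=2) has section circumradius 2.112 here — a regular 6-gon; the cube at (8.5, 4) is present — its section is the full 29×20 rectangle; the r=6 sphere at (6.5, 8.5) contributes a regular 6-gon of circumradius √(6²−4.25²) = 4.235; Merging all regions: the regions partially overlap (shared area 8.63 mm²), so overlapping operands fuse into one piece — 2 connected regions. Overall, the cross-section has 2 separate islands. The nearest boundary edge runs (8.50, 24.00)→(37.50, 24.00); distance from the point to it = 2.50 mm. The point is not inside any of the regions above, so it lies outside the cross-section (2.50 mm from the nearest boundary).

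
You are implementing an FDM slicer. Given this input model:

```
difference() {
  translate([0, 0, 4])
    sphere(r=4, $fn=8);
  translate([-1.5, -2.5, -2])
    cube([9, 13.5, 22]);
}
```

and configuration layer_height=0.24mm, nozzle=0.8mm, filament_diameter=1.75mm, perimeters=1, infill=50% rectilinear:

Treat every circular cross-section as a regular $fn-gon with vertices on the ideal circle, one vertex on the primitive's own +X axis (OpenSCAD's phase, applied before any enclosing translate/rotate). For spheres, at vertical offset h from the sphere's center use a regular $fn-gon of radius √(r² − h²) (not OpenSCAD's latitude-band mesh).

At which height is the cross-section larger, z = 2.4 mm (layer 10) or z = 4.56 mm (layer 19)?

layer 19 (z = 4.56 mm)

Layer 10 (z = 2.4): the r=4 sphere slices to a regular 8-gon of circumradius 3.666 (√(r²−h²) with h=1.6 from center) (area = (8/2)·3.666²·sin(360°/8) = 38.01 mm²); the cube at (-1.5, -2.5) (footprint 9×13.5) is included at this height (area 121.50 mm²); Taking the first minus the rest: starting from the r=4 sphere (38.01 mm²), the 9×13.5 cube at (-1.5, -2.5) partially overlaps it — only the 26.16 mm² overlap (of its 121.50 mm²) is removed, clipping the outline — area = 11.86 mm². So its area = 11.86 mm². Layer 19 (z = 4.56): the r=4 sphere contributes a regular 8-gon of circumradius √(4²−0.56²) = 3.961 (area = (8/2)·3.961²·sin(360°/8) = 44.37 mm²); the cube at (-1.5, -2.5) is present — its section is the full 9×13.5 rectangle (area 121.50 mm²); Taking the first minus the rest: starting from the r=4 sphere (44.37 mm²), the 9×13.5 cube at (-1.5, -2.5) partially overlaps it — only the 28.92 mm² overlap (of its 121.50 mm²) is removed, clipping the outline — area = 15.44 mm². So its area = 15.44 mm². Layer 19 is larger (15.44 vs 11.86 mm²).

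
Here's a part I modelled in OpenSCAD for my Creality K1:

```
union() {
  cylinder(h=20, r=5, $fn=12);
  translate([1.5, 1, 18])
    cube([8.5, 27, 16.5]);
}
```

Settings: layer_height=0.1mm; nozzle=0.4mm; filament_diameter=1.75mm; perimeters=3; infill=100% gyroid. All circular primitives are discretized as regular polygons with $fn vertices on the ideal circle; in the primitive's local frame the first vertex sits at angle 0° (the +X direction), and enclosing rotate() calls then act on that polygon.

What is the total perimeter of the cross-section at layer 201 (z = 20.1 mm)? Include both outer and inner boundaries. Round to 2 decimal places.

At z = 20.1 mm: the cylinder is not intersected at this z (z outside [0, 20]); the 8.5×27 cube at (1.5, 1) contributes its full rectangle (perimeter 71.00 mm); Merging all regions: only the 8.5×27 cube at (1.5, 1) is present, so the union is just that shape — boundary = 71.00 mm. Overall, the cross-section is a single solid region. Total boundary length (outer) = 71.00 mm.

71.00 mm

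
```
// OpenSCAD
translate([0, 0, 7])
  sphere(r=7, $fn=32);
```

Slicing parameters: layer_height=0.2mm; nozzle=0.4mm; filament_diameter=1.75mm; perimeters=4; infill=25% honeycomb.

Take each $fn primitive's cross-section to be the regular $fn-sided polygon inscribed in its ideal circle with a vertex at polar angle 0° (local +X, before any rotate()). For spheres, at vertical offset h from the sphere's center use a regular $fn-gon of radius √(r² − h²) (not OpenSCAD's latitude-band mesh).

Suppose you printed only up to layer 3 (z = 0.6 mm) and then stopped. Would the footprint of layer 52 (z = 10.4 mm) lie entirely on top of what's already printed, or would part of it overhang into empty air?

Compare the two slices. At z = 0.6: the r=7 sphere slices to a regular 32-gon of circumradius 2.835 (√(r²−h²) with h=6.4 from center) (area = (32/2)·2.835²·sin(360°/32) = 25.10 mm²). At z = 10.4: the r=7 sphere slices to a regular 32-gon of circumradius 6.119 (√(r²−h²) with h=3.4 from center) (area = (32/2)·6.119²·sin(360°/32) = 116.87 mm²). Checking containment: at z = 10.4 the cross-section extends beyond the z = 0.6 cross-section by about 91.77 mm².

part overhangs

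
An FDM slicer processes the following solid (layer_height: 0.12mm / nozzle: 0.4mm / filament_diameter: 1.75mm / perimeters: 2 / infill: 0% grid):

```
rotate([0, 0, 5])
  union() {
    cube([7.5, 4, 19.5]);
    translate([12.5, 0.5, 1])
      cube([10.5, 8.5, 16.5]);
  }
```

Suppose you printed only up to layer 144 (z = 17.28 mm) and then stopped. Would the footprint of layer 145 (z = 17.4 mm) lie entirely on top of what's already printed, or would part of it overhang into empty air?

entirely on top

Compare the two slices. At z = 17.28: the 7.5×4 cube contributes its full rectangle (area 30.00 mm²); the cube at (12.5, 0.5) (footprint 10.5×8.5) is included at this height (area 89.25 mm²); Merging all regions: the 2 present regions are separate (no shared area or edge), so areas and boundary lengths simply add and each stays a separate island — area = 119.25 mm²; (rotated 5° about Z; rotation is an isometry so areas/perimeters/island counts are preserved). At z = 17.4: the 7.5×4 cube contributes its full rectangle (area 30.00 mm²); the cube at (12.5, 0.5) is present — its section is the full 10.5×8.5 rectangle (area 89.25 mm²); Combining (union): the 2 present regions are separate (no shared area or edge), so areas and boundary lengths simply add and each stays a separate island — area = 119.25 mm²; (whole slice rotated 5° about Z — lengths, areas and connectivity unchanged). Checking containment: the cross-section at z = 17.4 is a subset of the cross-section at z = 17.28.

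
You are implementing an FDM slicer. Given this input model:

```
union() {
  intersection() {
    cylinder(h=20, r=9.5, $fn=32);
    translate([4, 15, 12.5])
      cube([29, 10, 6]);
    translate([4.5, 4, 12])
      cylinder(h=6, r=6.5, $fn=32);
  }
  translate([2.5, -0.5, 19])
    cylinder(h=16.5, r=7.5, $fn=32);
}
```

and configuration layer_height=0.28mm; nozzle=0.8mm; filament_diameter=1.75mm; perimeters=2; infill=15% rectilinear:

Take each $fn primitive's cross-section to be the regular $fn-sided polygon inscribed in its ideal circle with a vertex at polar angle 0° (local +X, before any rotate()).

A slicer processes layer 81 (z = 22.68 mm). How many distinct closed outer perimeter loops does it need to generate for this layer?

At z = 22.68 mm: the cylinder does not reach this height (z outside [0, 20]); the cube at (4, 15) is not intersected at this z (z outside [12.5, 18.5]); the cylinder at (4.5, 4) is absent (z outside [12, 18]); Taking the intersection: at least one operand is absent at this height, so nothing remains; the cylinder at (2.5, -0.5): section is a regular 32-gon, circumradius r=7.5; Merging all regions: only the r=7.5 cylinder at (2.5, -0.5) is present, so the union is just that shape — 1 connected region. The result has 1 disconnected region.

1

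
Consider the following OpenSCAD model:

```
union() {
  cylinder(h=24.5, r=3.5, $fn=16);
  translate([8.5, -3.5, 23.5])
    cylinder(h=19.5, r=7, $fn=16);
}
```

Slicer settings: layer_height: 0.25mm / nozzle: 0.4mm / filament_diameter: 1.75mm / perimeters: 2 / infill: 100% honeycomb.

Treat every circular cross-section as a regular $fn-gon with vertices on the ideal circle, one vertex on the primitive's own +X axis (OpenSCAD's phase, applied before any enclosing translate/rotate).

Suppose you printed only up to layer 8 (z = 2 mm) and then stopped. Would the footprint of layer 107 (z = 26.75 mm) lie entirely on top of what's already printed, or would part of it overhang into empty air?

Compare the two slices. At z = 2: the r=3.5 cylinder contributes a regular 16-gon of circumradius 3.5 (area = (16/2)·3.500²·sin(360°/16) = 37.50 mm²); the cylinder at (8.5, -3.5) is absent (z outside [23.5, 43]); Taking the union: only the r=3.5 cylinder is present, so the union is just that shape — area = 37.50 mm². At z = 26.75: the cylinder is not intersected at this z (z outside [0, 24.5]); the r=7 cylinder at (8.5, -3.5) contributes a regular 16-gon of circumradius 7 (area = (16/2)·7.000²·sin(360°/16) = 150.01 mm²); Merging all regions: only the r=7 cylinder at (8.5, -3.5) is present, so the union is just that shape — area = 150.01 mm². Checking containment: at z = 26.75 the cross-section extends beyond the z = 2 cross-section by about 146.53 mm².

part overhangs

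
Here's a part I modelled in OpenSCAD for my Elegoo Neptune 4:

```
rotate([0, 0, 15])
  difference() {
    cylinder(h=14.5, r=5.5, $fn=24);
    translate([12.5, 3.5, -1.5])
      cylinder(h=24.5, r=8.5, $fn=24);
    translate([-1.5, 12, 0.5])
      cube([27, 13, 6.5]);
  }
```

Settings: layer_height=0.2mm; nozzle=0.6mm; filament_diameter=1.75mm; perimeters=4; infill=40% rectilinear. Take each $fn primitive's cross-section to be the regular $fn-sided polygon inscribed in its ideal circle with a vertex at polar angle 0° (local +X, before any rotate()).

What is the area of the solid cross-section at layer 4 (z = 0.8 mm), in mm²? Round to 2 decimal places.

90.85 mm²

At z = 0.8 mm: the cylinder: section is a regular 24-gon, circumradius r=5.5 (area = (24/2)·5.500²·sin(360°/24) = 93.95 mm²); the r=8.5 cylinder at (12.5, 3.5) contributes a regular 24-gon of circumradius 8.5 (area = (24/2)·8.500²·sin(360°/24) = 224.40 mm²); the 27×13 cube at (-1.5, 12) contributes its full rectangle (area 351.00 mm²); Subtracting the remaining from the first: starting from the r=5.5 cylinder (93.95 mm²), the r=8.5 cylinder at (12.5, 3.5) partially overlaps it — only the 3.10 mm² overlap (of its 224.40 mm²) is removed, clipping the outline; the 27×13 cube at (-1.5, 12) misses the remaining region (no effect) — area = 90.85 mm²; (whole slice rotated 15° about Z — lengths, areas and connectivity unchanged). Overall, the cross-section is a single solid region. Net area = 90.85 mm².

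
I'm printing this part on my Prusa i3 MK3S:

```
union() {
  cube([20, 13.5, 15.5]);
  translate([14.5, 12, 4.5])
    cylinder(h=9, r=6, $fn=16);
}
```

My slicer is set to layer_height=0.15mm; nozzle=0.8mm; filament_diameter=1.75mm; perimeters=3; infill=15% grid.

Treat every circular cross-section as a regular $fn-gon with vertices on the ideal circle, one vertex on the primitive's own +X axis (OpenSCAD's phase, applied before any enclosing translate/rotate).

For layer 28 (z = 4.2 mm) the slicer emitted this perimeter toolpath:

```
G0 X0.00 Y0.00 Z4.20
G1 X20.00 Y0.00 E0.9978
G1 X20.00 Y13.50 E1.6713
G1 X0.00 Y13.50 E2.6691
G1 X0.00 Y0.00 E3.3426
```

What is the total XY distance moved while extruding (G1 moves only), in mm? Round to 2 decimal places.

Sum the Euclidean lengths of each G1 segment: total = 67.00 mm.

67.00 mm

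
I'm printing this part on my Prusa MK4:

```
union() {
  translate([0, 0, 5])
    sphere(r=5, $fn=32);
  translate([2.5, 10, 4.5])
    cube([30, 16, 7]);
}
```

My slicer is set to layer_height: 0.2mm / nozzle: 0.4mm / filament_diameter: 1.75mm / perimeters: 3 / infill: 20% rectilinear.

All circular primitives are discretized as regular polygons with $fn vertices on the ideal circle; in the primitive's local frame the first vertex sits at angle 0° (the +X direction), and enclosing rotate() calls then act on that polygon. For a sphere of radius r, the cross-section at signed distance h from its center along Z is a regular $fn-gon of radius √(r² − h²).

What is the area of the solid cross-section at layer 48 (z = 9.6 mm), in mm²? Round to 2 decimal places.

At z = 9.6 mm: the r=5 sphere slices to a regular 32-gon of circumradius 1.960 (√(r²−h²) with h=4.6 from center) (area = (32/2)·1.960²·sin(360°/32) = 11.99 mm²); the 30×16 cube at (2.5, 10) contributes its full rectangle (area 480.00 mm²); Merging all regions: the 2 present regions are separate (no shared area or edge), so areas and boundary lengths simply add and each stays a separate island — area = 491.99 mm². Overall, the cross-section has 2 separate islands. Net area = 491.99 mm².

491.99 mm²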